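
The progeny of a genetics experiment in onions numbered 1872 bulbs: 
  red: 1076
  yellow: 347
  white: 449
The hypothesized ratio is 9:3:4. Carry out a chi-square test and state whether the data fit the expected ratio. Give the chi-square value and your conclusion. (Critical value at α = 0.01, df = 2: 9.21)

1.319; consistent

Expected counts for N = 1872 under a 9:3:4 ratio (total parts = 16):
  red: 1872 × 9/16 = 1053
  yellow: 1872 × 3/16 = 351
  white: 1872 × 4/16 = 468
χ² = Σ (O − E)² / E
  red: (1076 − 1053)² / 1053 = 0.5024
  yellow: (347 − 351)² / 351 = 0.0456
  white: (449 − 468)² / 468 = 0.7714
χ² = 0.5024 + 0.0456 + 0.7714 = 1.3194 ≈ 1.319
Degrees of freedom = 3 − 1 = 2; critical value at α = 0.01 is 9.21.
Since 1.319 < 9.21, we fail to reject the null hypothesis — the data are consistent with the 9:3:4 ratio.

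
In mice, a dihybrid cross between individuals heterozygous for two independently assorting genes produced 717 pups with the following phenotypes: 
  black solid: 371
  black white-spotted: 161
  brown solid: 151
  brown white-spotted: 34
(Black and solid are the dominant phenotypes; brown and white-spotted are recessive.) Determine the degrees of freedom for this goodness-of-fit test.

3

A dihybrid F₂ with independent assortment and complete dominance at both loci gives a 9:3:3:1 phenotypic ratio.
A goodness-of-fit test with 4 phenotype classes has df = 4 − 1 = 3.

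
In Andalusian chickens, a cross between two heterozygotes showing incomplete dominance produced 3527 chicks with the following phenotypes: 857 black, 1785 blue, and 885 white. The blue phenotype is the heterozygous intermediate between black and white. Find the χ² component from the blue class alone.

0.262

With incomplete dominance, a heterozygote × heterozygote cross gives a 1:2:1 phenotypic ratio.
Expected counts for N = 3527 under a 1:2:1 ratio (total parts = 4):
  black: 3527 × 1/4 = 881.75
  blue: 3527 × 2/4 = 1763.5
  white: 3527 × 1/4 = 881.75
Contribution of blue: (1785 − 1763.5)² / 1763.5 = 0.2621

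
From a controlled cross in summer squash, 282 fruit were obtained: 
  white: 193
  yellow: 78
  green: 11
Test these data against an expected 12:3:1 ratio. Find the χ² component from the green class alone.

Expected counts for N = 282 under a 12:3:1 ratio (total parts = 16):
  white: 282 × 12/16 = 211.5
  yellow: 282 × 3/16 = 52.875
  green: 282 × 1/16 = 17.625
Contribution of green: (11 − 17.625)² / 17.625 = 2.4902

2.490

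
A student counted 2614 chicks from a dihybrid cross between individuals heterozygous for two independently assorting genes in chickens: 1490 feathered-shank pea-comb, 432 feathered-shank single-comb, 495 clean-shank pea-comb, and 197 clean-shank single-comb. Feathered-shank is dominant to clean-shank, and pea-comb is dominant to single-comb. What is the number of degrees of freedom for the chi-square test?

A dihybrid F₂ with independent assortment and complete dominance at both loci gives a 9:3:3:1 phenotypic ratio.
A goodness-of-fit test with 4 phenotype classes has df = 4 − 1 = 3.

3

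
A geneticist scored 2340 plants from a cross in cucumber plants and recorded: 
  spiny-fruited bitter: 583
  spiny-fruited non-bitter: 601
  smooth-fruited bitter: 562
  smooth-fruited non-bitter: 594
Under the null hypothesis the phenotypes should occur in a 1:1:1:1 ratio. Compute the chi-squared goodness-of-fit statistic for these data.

1.487

The 1:1:1:1 ratio has 4 parts, so with N = 2340 the expected counts are:
  spiny-fruited bitter: 2340 × 1/4 = 585
  spiny-fruited non-bitter: 2340 × 1/4 = 585
  smooth-fruited bitter: 2340 × 1/4 = 585
  smooth-fruited non-bitter: 2340 × 1/4 = 585
χ² = Σ (O − E)² / E
  spiny-fruited bitter: (583 − 585)² / 585 = 0.0068
  spiny-fruited non-bitter: (601 − 585)² / 585 = 0.4376
  smooth-fruited bitter: (562 − 585)² / 585 = 0.9043
  smooth-fruited non-bitter: (594 − 585)² / 585 = 0.1385
χ² = 0.0068 + 0.4376 + 0.9043 + 0.1385 = 1.4872 ≈ 1.487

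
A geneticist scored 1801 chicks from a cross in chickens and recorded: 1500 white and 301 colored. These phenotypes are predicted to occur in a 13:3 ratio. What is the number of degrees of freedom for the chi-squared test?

A goodness-of-fit test with 2 phenotype classes has df = 2 − 1 = 1.

1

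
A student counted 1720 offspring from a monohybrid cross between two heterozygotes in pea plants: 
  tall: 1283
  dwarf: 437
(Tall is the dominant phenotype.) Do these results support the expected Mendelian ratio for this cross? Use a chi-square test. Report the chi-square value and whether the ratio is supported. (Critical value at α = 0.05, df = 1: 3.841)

For a monohybrid cross between heterozygotes with complete dominance, the expected phenotypic ratio is 3:1.
Expected counts for N = 1720 under a 3:1 ratio (total parts = 4):
  tall: 1720 × 3/4 = 1290
  dwarf: 1720 × 1/4 = 430
χ² = Σ (O − E)² / E
  tall: (1283 − 1290)² / 1290 = 0.0380
  dwarf: (437 − 430)² / 430 = 0.1140
χ² = 0.0380 + 0.1140 = 0.152
Degrees of freedom = 2 − 1 = 1; critical value at α = 0.05 is 3.841.
Since 0.152 < 3.841, we fail to reject the null hypothesis — the data are consistent with the 3:1 ratio.

0.152; consistent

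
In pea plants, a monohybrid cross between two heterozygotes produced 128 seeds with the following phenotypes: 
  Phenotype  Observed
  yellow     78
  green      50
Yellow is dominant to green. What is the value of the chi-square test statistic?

13.500

For a monohybrid cross between heterozygotes with complete dominance, the expected phenotypic ratio is 3:1.
Total ratio parts = 4. Expected numbers out of 128:
  yellow: 128 × 3/4 = 96
  green: 128 × 1/4 = 32
χ² = Σ (O − E)² / E
  yellow: (78 − 96)² / 96 = 3.3750
  green: (50 − 32)² / 32 = 10.1250
χ² = 3.3750 + 10.1250 = 13.500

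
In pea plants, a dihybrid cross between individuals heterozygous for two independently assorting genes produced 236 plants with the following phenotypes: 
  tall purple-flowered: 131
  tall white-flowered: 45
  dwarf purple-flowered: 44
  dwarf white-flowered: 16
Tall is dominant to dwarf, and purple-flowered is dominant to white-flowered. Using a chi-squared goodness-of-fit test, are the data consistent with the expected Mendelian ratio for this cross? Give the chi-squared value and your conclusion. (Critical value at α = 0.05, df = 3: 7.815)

A dihybrid F₂ with independent assortment and complete dominance at both loci gives a 9:3:3:1 phenotypic ratio.
Under the 9:3:3:1 hypothesis (Σ ratio = 16, N = 236):
  tall purple-flowered: 236 × 9/16 = 132.75
  tall white-flowered: 236 × 3/16 = 44.25
  dwarf purple-flowered: 236 × 3/16 = 44.25
  dwarf white-flowered: 236 × 1/16 = 14.75
χ² = Σ (O − E)² / E
  tall purple-flowered: (131 − 132.75)² / 132.75 = 0.0231
  tall white-flowered: (45 − 44.25)² / 44.25 = 0.0127
  dwarf purple-flowered: (44 − 44.25)² / 44.25 = 0.0014
  dwarf white-flowered: (16 − 14.75)² / 14.75 = 0.1059
χ² = 0.0231 + 0.0127 + 0.0014 + 0.1059 = 0.1431 ≈ 0.143
Degrees of freedom = 4 − 1 = 3; critical value at α = 0.05 is 7.815.
Since 0.143 < 7.815, we fail to reject the null hypothesis — the data are consistent with the 9:3:3:1 ratio.

0.143; consistent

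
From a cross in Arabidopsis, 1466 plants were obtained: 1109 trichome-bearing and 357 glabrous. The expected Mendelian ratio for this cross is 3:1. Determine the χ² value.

Total ratio parts = 4. Expected numbers out of 1466:
  trichome-bearing: 1466 × 3/4 = 1099.5
  glabrous: 1466 × 1/4 = 366.5
χ² = Σ (O − E)² / E
  trichome-bearing: (1109 − 1099.5)² / 1099.5 = 0.0821
  glabrous: (357 − 366.5)² / 366.5 = 0.2462
χ² = 0.0821 + 0.2462 = 0.3283 ≈ 0.328

0.328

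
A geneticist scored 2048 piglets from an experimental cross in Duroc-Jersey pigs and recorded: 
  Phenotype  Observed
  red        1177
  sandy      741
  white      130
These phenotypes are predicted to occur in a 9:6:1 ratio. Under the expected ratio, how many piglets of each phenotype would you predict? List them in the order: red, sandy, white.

Expected counts for N = 2048 under a 9:6:1 ratio (total parts = 16):
  red: 2048 × 9/16 = 1152
  sandy: 2048 × 6/16 = 768
  white: 2048 × 1/16 = 128

1152, 768, 128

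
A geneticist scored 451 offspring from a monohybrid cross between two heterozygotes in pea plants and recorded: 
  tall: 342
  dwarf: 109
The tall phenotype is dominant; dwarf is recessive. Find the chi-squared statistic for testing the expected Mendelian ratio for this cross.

0.166

For a monohybrid cross between heterozygotes with complete dominance, the expected phenotypic ratio is 3:1.
Under the 3:1 hypothesis (Σ ratio = 4, N = 451):
  tall: 451 × 3/4 = 338.25
  dwarf: 451 × 1/4 = 112.75
χ² = Σ (O − E)² / E
  tall: (342 − 338.25)² / 338.25 = 0.0416
  dwarf: (109 − 112.75)² / 112.75 = 0.1247
χ² = 0.0416 + 0.1247 = 0.1663 ≈ 0.166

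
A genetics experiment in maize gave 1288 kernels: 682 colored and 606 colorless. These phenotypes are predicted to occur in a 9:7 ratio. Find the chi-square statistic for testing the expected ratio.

Under the 9:7 hypothesis (Σ ratio = 16, N = 1288):
  colored: 1288 × 9/16 = 724.5
  colorless: 1288 × 7/16 = 563.5
χ² = Σ (O − E)² / E
  colored: (682 − 724.5)² / 724.5 = 2.4931
  colorless: (606 − 563.5)² / 563.5 = 3.2054
χ² = 2.4931 + 3.2054 = 5.6985 ≈ 5.699

5.699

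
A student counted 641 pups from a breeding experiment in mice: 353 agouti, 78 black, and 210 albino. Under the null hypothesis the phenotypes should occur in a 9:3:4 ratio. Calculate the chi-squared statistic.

The 9:3:4 ratio has 16 parts, so with N = 641 the expected counts are:
  agouti: 641 × 9/16 = 360.5625
  black: 641 × 3/16 = 120.1875
  albino: 641 × 4/16 = 160.25
χ² = Σ (O − E)² / E
  agouti: (353 − 360.5625)² / 360.5625 = 0.1586
  black: (78 − 120.1875)² / 120.1875 = 14.8084
  albino: (210 − 160.25)² / 160.25 = 15.4450
χ² = 0.1586 + 14.8084 + 15.4450 = 30.412

30.412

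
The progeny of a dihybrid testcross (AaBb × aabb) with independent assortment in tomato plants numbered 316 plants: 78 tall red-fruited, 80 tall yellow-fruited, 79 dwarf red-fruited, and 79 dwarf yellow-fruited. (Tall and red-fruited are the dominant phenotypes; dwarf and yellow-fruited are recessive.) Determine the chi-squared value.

A dihybrid testcross with independent assortment gives a 1:1:1:1 ratio.
Total ratio parts = 4. Expected numbers out of 316:
  tall red-fruited: 316 × 1/4 = 79
  tall yellow-fruited: 316 × 1/4 = 79
  dwarf red-fruited: 316 × 1/4 = 79
  dwarf yellow-fruited: 316 × 1/4 = 79
χ² = Σ (O − E)² / E
  tall red-fruited: (78 − 79)² / 79 = 0.0127
  tall yellow-fruited: (80 − 79)² / 79 = 0.0127
  dwarf red-fruited: (79 − 79)² / 79 = 0.0000
  dwarf yellow-fruited: (79 − 79)² / 79 = 0.0000
χ² = 0.0127 + 0.0127 + 0.0000 + 0.0000 = 0.0254 ≈ 0.025

0.025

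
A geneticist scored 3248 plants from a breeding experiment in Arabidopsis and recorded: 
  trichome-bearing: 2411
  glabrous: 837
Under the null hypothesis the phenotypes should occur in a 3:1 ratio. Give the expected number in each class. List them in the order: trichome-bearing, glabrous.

Under the 3:1 hypothesis (Σ ratio = 4, N = 3248):
  trichome-bearing: 3248 × 3/4 = 2436
  glabrous: 3248 × 1/4 = 812

2436, 812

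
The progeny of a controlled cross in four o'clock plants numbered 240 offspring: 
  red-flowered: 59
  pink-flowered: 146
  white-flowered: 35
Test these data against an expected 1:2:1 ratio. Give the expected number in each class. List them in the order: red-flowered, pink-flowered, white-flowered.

60, 120, 60

Total ratio parts = 4. Expected numbers out of 240:
  red-flowered: 240 × 1/4 = 60
  pink-flowered: 240 × 2/4 = 120
  white-flowered: 240 × 1/4 = 60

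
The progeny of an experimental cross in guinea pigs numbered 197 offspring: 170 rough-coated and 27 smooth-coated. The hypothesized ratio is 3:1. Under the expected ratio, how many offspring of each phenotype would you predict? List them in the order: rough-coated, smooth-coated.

Total ratio parts = 4. Expected numbers out of 197:
  rough-coated: 197 × 3/4 = 147.75
  smooth-coated: 197 × 1/4 = 49.25

147.75, 49.25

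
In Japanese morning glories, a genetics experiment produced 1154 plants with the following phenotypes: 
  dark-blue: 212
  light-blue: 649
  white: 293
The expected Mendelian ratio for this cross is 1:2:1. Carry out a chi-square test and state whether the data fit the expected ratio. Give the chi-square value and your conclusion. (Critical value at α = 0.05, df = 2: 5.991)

Expected counts for N = 1154 under a 1:2:1 ratio (total parts = 4):
  dark-blue: 1154 × 1/4 = 288.5
  light-blue: 1154 × 2/4 = 577
  white: 1154 × 1/4 = 288.5
χ² = Σ (O − E)² / E
  dark-blue: (212 − 288.5)² / 288.5 = 20.2851
  light-blue: (649 − 577)² / 577 = 8.9844
  white: (293 − 288.5)² / 288.5 = 0.0702
χ² = 20.2851 + 8.9844 + 0.0702 = 29.3397 ≈ 29.340
Degrees of freedom = 3 − 1 = 2; critical value at α = 0.05 is 5.991.
Since 29.340 > 5.991, we reject the null hypothesis — the data do not fit the 1:2:1 ratio.

29.340; not consistent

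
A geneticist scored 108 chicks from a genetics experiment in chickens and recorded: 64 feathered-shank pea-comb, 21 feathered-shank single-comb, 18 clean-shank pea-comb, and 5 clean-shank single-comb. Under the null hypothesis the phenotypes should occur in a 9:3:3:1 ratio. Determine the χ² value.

0.905

The 9:3:3:1 ratio has 16 parts, so with N = 108 the expected counts are:
  feathered-shank pea-comb: 108 × 9/16 = 60.75
  feathered-shank single-comb: 108 × 3/16 = 20.25
  clean-shank pea-comb: 108 × 3/16 = 20.25
  clean-shank single-comb: 108 × 1/16 = 6.75
χ² = Σ (O − E)² / E
  feathered-shank pea-comb: (64 − 60.75)² / 60.75 = 0.1739
  feathered-shank single-comb: (21 − 20.25)² / 20.25 = 0.0278
  clean-shank pea-comb: (18 − 20.25)² / 20.25 = 0.2500
  clean-shank single-comb: (5 − 6.75)² / 6.75 = 0.4537
χ² = 0.1739 + 0.0278 + 0.2500 + 0.4537 = 0.9054 ≈ 0.905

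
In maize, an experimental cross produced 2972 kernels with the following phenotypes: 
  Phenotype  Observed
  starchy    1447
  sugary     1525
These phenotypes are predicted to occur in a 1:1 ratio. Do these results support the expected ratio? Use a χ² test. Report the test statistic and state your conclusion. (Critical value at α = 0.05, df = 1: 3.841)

Total ratio parts = 2. Expected numbers out of 2972:
  starchy: 2972 × 1/2 = 1486
  sugary: 2972 × 1/2 = 1486
χ² = Σ (O − E)² / E
  starchy: (1447 − 1486)² / 1486 = 1.0236
  sugary: (1525 − 1486)² / 1486 = 1.0236
χ² = 1.0236 + 1.0236 = 2.0472 ≈ 2.047
Degrees of freedom = 2 − 1 = 1; critical value at α = 0.05 is 3.841.
Since 2.047 < 3.841, we fail to reject the null hypothesis — the data are consistent with the 1:1 ratio.

2.047; consistent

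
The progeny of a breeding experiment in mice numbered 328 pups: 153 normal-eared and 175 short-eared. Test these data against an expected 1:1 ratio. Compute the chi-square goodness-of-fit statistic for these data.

1.476

Total ratio parts = 2. Expected numbers out of 328:
  normal-eared: 328 × 1/2 = 164
  short-eared: 328 × 1/2 = 164
χ² = Σ (O − E)² / E
  normal-eared: (153 − 164)² / 164 = 0.7378
  short-eared: (175 − 164)² / 164 = 0.7378
χ² = 0.7378 + 0.7378 = 1.4756 ≈ 1.476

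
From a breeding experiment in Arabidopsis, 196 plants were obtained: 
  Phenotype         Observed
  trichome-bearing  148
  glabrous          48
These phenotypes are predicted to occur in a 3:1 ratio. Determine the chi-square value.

Expected counts for N = 196 under a 3:1 ratio (total parts = 4):
  trichome-bearing: 196 × 3/4 = 147
  glabrous: 196 × 1/4 = 49
χ² = Σ (O − E)² / E
  trichome-bearing: (148 − 147)² / 147 = 0.0068
  glabrous: (48 − 49)² / 49 = 0.0204
χ² = 0.0068 + 0.0204 = 0.0272 ≈ 0.027

0.027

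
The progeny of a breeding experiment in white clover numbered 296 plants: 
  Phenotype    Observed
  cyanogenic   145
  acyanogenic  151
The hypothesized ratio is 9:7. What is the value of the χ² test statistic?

6.346

Total ratio parts = 16. Expected numbers out of 296:
  cyanogenic: 296 × 9/16 = 166.5
  acyanogenic: 296 × 7/16 = 129.5
χ² = Σ (O − E)² / E
  cyanogenic: (145 − 166.5)² / 166.5 = 2.7763
  acyanogenic: (151 − 129.5)² / 129.5 = 3.5695
χ² = 2.7763 + 3.5695 = 6.3458 ≈ 6.346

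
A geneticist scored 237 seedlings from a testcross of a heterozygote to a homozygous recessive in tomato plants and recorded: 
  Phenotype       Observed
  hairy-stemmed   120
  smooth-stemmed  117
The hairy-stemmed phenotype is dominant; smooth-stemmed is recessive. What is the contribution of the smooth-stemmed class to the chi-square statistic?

A testcross of a heterozygote (Aa × aa) gives a 1:1 phenotypic ratio.
Total ratio parts = 2. Expected numbers out of 237:
  hairy-stemmed: 237 × 1/2 = 118.5
  smooth-stemmed: 237 × 1/2 = 118.5
Contribution of smooth-stemmed: (117 − 118.5)² / 118.5 = 0.0190

0.019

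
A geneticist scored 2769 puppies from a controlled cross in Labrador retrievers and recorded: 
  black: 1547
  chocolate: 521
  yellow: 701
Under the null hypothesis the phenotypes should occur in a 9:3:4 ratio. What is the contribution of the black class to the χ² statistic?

0.072

Expected counts for N = 2769 under a 9:3:4 ratio (total parts = 16):
  black: 2769 × 9/16 = 1557.5625
  chocolate: 2769 × 3/16 = 519.1875
  yellow: 2769 × 4/16 = 692.25
Contribution of black: (1547 − 1557.5625)² / 1557.5625 = 0.0716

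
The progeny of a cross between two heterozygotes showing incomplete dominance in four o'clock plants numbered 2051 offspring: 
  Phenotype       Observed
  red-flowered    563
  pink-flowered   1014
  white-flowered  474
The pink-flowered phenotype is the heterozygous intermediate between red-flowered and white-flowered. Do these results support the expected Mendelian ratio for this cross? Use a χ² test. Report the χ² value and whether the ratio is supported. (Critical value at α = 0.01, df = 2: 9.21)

With incomplete dominance, a heterozygote × heterozygote cross gives a 1:2:1 phenotypic ratio.
Total ratio parts = 4. Expected numbers out of 2051:
  red-flowered: 2051 × 1/4 = 512.75
  pink-flowered: 2051 × 2/4 = 1025.5
  white-flowered: 2051 × 1/4 = 512.75
χ² = Σ (O − E)² / E
  red-flowered: (563 − 512.75)² / 512.75 = 4.9245
  pink-flowered: (1014 − 1025.5)² / 1025.5 = 0.1290
  white-flowered: (474 − 512.75)² / 512.75 = 2.9284
χ² = 4.9245 + 0.1290 + 2.9284 = 7.9819 ≈ 7.982
Degrees of freedom = 3 − 1 = 2; critical value at α = 0.01 is 9.21.
Since 7.982 < 9.21, we fail to reject the null hypothesis — the data are consistent with the 1:2:1 ratio.

7.982; consistent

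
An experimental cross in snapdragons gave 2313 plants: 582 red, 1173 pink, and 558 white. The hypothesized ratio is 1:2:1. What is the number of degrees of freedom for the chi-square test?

A goodness-of-fit test with 3 phenotype classes has df = 3 − 1 = 2.

2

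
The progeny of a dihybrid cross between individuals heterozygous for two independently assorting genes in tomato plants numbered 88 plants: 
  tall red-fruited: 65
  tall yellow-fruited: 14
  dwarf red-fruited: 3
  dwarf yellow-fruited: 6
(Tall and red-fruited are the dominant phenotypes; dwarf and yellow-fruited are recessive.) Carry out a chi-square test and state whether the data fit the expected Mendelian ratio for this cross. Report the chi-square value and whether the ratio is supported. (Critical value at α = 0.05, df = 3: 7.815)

16.323; not consistent

A dihybrid F₂ with independent assortment and complete dominance at both loci gives a 9:3:3:1 phenotypic ratio.
Total ratio parts = 16. Expected numbers out of 88:
  tall red-fruited: 88 × 9/16 = 49.5
  tall yellow-fruited: 88 × 3/16 = 16.5
  dwarf red-fruited: 88 × 3/16 = 16.5
  dwarf yellow-fruited: 88 × 1/16 = 5.5
χ² = Σ (O − E)² / E
  tall red-fruited: (65 − 49.5)² / 49.5 = 4.8535
  tall yellow-fruited: (14 − 16.5)² / 16.5 = 0.3788
  dwarf red-fruited: (3 − 16.5)² / 16.5 = 11.0455
  dwarf yellow-fruited: (6 − 5.5)² / 5.5 = 0.0455
χ² = 4.8535 + 0.3788 + 11.0455 + 0.0455 = 16.3233 ≈ 16.323
Degrees of freedom = 4 − 1 = 3; critical value at α = 0.05 is 7.815.
Since 16.323 > 7.815, we reject the null hypothesis — the data do not fit the 9:3:3:1 ratio.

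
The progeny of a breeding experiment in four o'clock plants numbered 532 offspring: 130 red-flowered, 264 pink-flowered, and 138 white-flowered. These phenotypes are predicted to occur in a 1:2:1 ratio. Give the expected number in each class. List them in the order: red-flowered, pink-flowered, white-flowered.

133, 266, 133

The 1:2:1 ratio has 4 parts, so with N = 532 the expected counts are:
  red-flowered: 532 × 1/4 = 133
  pink-flowered: 532 × 2/4 = 266
  white-flowered: 532 × 1/4 = 133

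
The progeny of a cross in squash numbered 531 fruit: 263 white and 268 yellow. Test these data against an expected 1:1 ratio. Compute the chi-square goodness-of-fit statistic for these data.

0.047

Expected counts for N = 531 under a 1:1 ratio (total parts = 2):
  white: 531 × 1/2 = 265.5
  yellow: 531 × 1/2 = 265.5
χ² = Σ (O − E)² / E
  white: (263 − 265.5)² / 265.5 = 0.0235
  yellow: (268 − 265.5)² / 265.5 = 0.0235
χ² = 0.0235 + 0.0235 = 0.047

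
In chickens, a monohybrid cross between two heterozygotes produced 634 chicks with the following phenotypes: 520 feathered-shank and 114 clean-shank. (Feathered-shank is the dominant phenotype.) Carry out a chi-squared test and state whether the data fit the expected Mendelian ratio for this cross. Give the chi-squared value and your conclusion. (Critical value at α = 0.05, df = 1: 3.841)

16.658; not consistent

For a monohybrid cross between heterozygotes with complete dominance, the expected phenotypic ratio is 3:1.
The 3:1 ratio has 4 parts, so with N = 634 the expected counts are:
  feathered-shank: 634 × 3/4 = 475.5
  clean-shank: 634 × 1/4 = 158.5
χ² = Σ (O − E)² / E
  feathered-shank: (520 − 475.5)² / 475.5 = 4.1646
  clean-shank: (114 − 158.5)² / 158.5 = 12.4937
χ² = 4.1646 + 12.4937 = 16.6583 ≈ 16.658
Degrees of freedom = 2 − 1 = 1; critical value at α = 0.05 is 3.841.
Since 16.658 > 3.841, we reject the null hypothesis — the data do not fit the 3:1 ratio.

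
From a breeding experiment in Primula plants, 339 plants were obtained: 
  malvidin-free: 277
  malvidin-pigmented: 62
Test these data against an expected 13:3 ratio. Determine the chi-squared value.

0.047

Expected counts for N = 339 under a 13:3 ratio (total parts = 16):
  malvidin-free: 339 × 13/16 = 275.4375
  malvidin-pigmented: 339 × 3/16 = 63.5625
χ² = Σ (O − E)² / E
  malvidin-free: (277 − 275.4375)² / 275.4375 = 0.0089
  malvidin-pigmented: (62 − 63.5625)² / 63.5625 = 0.0384
χ² = 0.0089 + 0.0384 = 0.0473 ≈ 0.047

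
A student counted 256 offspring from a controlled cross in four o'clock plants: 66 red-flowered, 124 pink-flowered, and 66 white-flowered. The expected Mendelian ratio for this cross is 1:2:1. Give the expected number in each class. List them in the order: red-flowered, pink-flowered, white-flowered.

64, 128, 64

Under the 1:2:1 hypothesis (Σ ratio = 4, N = 256):
  red-flowered: 256 × 1/4 = 64
  pink-flowered: 256 × 2/4 = 128
  white-flowered: 256 × 1/4 = 64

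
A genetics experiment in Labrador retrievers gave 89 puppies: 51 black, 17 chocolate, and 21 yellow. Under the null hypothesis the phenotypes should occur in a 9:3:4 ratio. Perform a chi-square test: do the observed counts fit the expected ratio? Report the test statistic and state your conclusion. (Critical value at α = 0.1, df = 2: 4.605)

Under the 9:3:4 hypothesis (Σ ratio = 16, N = 89):
  black: 89 × 9/16 = 50.0625
  chocolate: 89 × 3/16 = 16.6875
  yellow: 89 × 4/16 = 22.25
χ² = Σ (O − E)² / E
  black: (51 − 50.0625)² / 50.0625 = 0.0176
  chocolate: (17 − 16.6875)² / 16.6875 = 0.0059
  yellow: (21 − 22.25)² / 22.25 = 0.0702
χ² = 0.0176 + 0.0059 + 0.0702 = 0.0937 ≈ 0.094
Degrees of freedom = 3 − 1 = 2; critical value at α = 0.1 is 4.605.
Since 0.094 < 4.605, we fail to reject the null hypothesis — the data are consistent with the 9:3:4 ratio.

0.094; consistent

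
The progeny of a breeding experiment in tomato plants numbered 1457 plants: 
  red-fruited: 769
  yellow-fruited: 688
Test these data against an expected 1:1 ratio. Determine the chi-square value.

Under the 1:1 hypothesis (Σ ratio = 2, N = 1457):
  red-fruited: 1457 × 1/2 = 728.5
  yellow-fruited: 1457 × 1/2 = 728.5
χ² = Σ (O − E)² / E
  red-fruited: (769 − 728.5)² / 728.5 = 2.2515
  yellow-fruited: (688 − 728.5)² / 728.5 = 2.2515
χ² = 2.2515 + 2.2515 = 4.503

4.503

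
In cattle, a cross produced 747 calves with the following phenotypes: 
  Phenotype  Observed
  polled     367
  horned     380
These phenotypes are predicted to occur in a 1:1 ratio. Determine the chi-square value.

0.226

Expected counts for N = 747 under a 1:1 ratio (total parts = 2):
  polled: 747 × 1/2 = 373.5
  horned: 747 × 1/2 = 373.5
χ² = Σ (O − E)² / E
  polled: (367 − 373.5)² / 373.5 = 0.1131
  horned: (380 − 373.5)² / 373.5 = 0.1131
χ² = 0.1131 + 0.1131 = 0.2262 ≈ 0.226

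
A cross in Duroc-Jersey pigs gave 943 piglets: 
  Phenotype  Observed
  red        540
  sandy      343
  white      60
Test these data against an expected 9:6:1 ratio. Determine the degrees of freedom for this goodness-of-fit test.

A goodness-of-fit test with 3 phenotype classes has df = 3 − 1 = 2.

2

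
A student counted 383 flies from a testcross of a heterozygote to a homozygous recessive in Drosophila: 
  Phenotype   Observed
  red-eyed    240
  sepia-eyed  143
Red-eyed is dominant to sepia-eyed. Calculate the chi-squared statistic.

24.567

A testcross of a heterozygote (Aa × aa) gives a 1:1 phenotypic ratio.
Total ratio parts = 2. Expected numbers out of 383:
  red-eyed: 383 × 1/2 = 191.5
  sepia-eyed: 383 × 1/2 = 191.5
χ² = Σ (O − E)² / E
  red-eyed: (240 − 191.5)² / 191.5 = 12.2833
  sepia-eyed: (143 − 191.5)² / 191.5 = 12.2833
χ² = 12.2833 + 12.2833 = 24.5666 ≈ 24.567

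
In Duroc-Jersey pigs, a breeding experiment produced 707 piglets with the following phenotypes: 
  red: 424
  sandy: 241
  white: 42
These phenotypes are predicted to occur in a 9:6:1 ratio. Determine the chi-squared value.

4.044

Under the 9:6:1 hypothesis (Σ ratio = 16, N = 707):
  red: 707 × 9/16 = 397.6875
  sandy: 707 × 6/16 = 265.125
  white: 707 × 1/16 = 44.1875
χ² = Σ (O − E)² / E
  red: (424 − 397.6875)² / 397.6875 = 1.7409
  sandy: (241 − 265.125)² / 265.125 = 2.1952
  white: (42 − 44.1875)² / 44.1875 = 0.1083
χ² = 1.7409 + 2.1952 + 0.1083 = 4.0444 ≈ 4.044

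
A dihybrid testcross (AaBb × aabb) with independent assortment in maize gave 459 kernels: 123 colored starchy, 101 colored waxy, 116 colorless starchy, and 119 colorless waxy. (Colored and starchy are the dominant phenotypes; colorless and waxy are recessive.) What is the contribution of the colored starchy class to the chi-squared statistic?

A dihybrid testcross with independent assortment gives a 1:1:1:1 ratio.
Under the 1:1:1:1 hypothesis (Σ ratio = 4, N = 459):
  colored starchy: 459 × 1/4 = 114.75
  colored waxy: 459 × 1/4 = 114.75
  colorless starchy: 459 × 1/4 = 114.75
  colorless waxy: 459 × 1/4 = 114.75
Contribution of colored starchy: (123 − 114.75)² / 114.75 = 0.5931

0.593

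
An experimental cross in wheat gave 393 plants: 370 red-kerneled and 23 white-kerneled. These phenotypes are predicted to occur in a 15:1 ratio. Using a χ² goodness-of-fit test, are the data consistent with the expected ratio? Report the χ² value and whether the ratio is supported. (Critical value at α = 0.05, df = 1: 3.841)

0.106; consistent

The 15:1 ratio has 16 parts, so with N = 393 the expected counts are:
  red-kerneled: 393 × 15/16 = 368.4375
  white-kerneled: 393 × 1/16 = 24.5625
χ² = Σ (O − E)² / E
  red-kerneled: (370 − 368.4375)² / 368.4375 = 0.0066
  white-kerneled: (23 − 24.5625)² / 24.5625 = 0.0994
χ² = 0.0066 + 0.0994 = 0.106
Degrees of freedom = 2 − 1 = 1; critical value at α = 0.05 is 3.841.
Since 0.106 < 3.841, we fail to reject the null hypothesis — the data are consistent with the 15:1 ratio.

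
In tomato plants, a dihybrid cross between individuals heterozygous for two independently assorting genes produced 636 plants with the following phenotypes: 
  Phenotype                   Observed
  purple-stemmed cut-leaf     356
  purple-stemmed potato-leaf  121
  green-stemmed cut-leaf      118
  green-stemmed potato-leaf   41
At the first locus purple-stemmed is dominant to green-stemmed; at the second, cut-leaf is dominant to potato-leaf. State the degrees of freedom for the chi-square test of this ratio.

3

A dihybrid F₂ with independent assortment and complete dominance at both loci gives a 9:3:3:1 phenotypic ratio.
A goodness-of-fit test with 4 phenotype classes has df = 4 − 1 = 3.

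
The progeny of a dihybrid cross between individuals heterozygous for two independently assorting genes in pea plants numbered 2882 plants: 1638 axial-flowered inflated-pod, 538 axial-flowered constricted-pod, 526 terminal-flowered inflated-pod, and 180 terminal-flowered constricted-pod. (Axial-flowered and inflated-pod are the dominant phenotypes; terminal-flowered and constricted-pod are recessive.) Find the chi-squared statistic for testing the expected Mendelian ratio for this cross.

0.569

A dihybrid F₂ with independent assortment and complete dominance at both loci gives a 9:3:3:1 phenotypic ratio.
Under the 9:3:3:1 hypothesis (Σ ratio = 16, N = 2882):
  axial-flowered inflated-pod: 2882 × 9/16 = 1621.125
  axial-flowered constricted-pod: 2882 × 3/16 = 540.375
  terminal-flowered inflated-pod: 2882 × 3/16 = 540.375
  terminal-flowered constricted-pod: 2882 × 1/16 = 180.125
χ² = Σ (O − E)² / E
  axial-flowered inflated-pod: (1638 − 1621.125)² / 1621.125 = 0.1757
  axial-flowered constricted-pod: (538 − 540.375)² / 540.375 = 0.0104
  terminal-flowered inflated-pod: (526 − 540.375)² / 540.375 = 0.3824
  terminal-flowered constricted-pod: (180 − 180.125)² / 180.125 = 0.0001
χ² = 0.1757 + 0.0104 + 0.3824 + 0.0001 = 0.5686 ≈ 0.569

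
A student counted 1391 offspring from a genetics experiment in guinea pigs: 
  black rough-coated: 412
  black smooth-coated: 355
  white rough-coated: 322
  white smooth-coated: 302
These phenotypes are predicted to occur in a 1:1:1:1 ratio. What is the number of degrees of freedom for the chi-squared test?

3

A goodness-of-fit test with 4 phenotype classes has df = 4 − 1 = 3.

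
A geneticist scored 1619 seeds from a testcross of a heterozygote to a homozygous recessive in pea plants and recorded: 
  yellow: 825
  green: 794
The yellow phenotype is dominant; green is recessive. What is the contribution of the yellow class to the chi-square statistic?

A testcross of a heterozygote (Aa × aa) gives a 1:1 phenotypic ratio.
The 1:1 ratio has 2 parts, so with N = 1619 the expected counts are:
  yellow: 1619 × 1/2 = 809.5
  green: 1619 × 1/2 = 809.5
Contribution of yellow: (825 − 809.5)² / 809.5 = 0.2968

0.297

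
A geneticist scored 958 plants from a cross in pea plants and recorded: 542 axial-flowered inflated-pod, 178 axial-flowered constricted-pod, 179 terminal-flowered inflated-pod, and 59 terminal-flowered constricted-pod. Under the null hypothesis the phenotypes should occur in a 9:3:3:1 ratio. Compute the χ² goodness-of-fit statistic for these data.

Expected counts for N = 958 under a 9:3:3:1 ratio (total parts = 16):
  axial-flowered inflated-pod: 958 × 9/16 = 538.875
  axial-flowered constricted-pod: 958 × 3/16 = 179.625
  terminal-flowered inflated-pod: 958 × 3/16 = 179.625
  terminal-flowered constricted-pod: 958 × 1/16 = 59.875
χ² = Σ (O − E)² / E
  axial-flowered inflated-pod: (542 − 538.875)² / 538.875 = 0.0181
  axial-flowered constricted-pod: (178 − 179.625)² / 179.625 = 0.0147
  terminal-flowered inflated-pod: (179 − 179.625)² / 179.625 = 0.0022
  terminal-flowered constricted-pod: (59 − 59.875)² / 59.875 = 0.0128
χ² = 0.0181 + 0.0147 + 0.0022 + 0.0128 = 0.0478 ≈ 0.048

0.048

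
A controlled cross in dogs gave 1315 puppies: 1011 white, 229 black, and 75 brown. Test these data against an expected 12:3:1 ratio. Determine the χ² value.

Total ratio parts = 16. Expected numbers out of 1315:
  white: 1315 × 12/16 = 986.25
  black: 1315 × 3/16 = 246.5625
  brown: 1315 × 1/16 = 82.1875
χ² = Σ (O − E)² / E
  white: (1011 − 986.25)² / 986.25 = 0.6211
  black: (229 − 246.5625)² / 246.5625 = 1.2510
  brown: (75 − 82.1875)² / 82.1875 = 0.6286
χ² = 0.6211 + 1.2510 + 0.6286 = 2.5007 ≈ 2.501

2.501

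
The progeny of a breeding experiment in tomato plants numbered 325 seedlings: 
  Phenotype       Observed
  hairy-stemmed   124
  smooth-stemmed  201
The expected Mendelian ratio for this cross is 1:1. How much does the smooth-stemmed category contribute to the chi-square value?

Expected counts for N = 325 under a 1:1 ratio (total parts = 2):
  hairy-stemmed: 325 × 1/2 = 162.5
  smooth-stemmed: 325 × 1/2 = 162.5
Contribution of smooth-stemmed: (201 − 162.5)² / 162.5 = 9.1215

9.122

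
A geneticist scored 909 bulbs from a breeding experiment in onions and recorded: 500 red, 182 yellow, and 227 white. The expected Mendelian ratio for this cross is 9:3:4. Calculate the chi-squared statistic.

Under the 9:3:4 hypothesis (Σ ratio = 16, N = 909):
  red: 909 × 9/16 = 511.3125
  yellow: 909 × 3/16 = 170.4375
  white: 909 × 4/16 = 227.25
χ² = Σ (O − E)² / E
  red: (500 − 511.3125)² / 511.3125 = 0.2503
  yellow: (182 − 170.4375)² / 170.4375 = 0.7844
  white: (227 − 227.25)² / 227.25 = 0.0003
χ² = 0.2503 + 0.7844 + 0.0003 = 1.035

1.035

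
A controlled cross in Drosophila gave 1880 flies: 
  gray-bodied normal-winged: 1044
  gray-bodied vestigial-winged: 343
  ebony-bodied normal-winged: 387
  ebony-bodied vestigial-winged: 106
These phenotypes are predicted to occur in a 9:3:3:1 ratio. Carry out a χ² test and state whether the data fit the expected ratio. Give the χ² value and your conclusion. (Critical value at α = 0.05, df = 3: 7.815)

Total ratio parts = 16. Expected numbers out of 1880:
  gray-bodied normal-winged: 1880 × 9/16 = 1057.5
  gray-bodied vestigial-winged: 1880 × 3/16 = 352.5
  ebony-bodied normal-winged: 1880 × 3/16 = 352.5
  ebony-bodied vestigial-winged: 1880 × 1/16 = 117.5
χ² = Σ (O − E)² / E
  gray-bodied normal-winged: (1044 − 1057.5)² / 1057.5 = 0.1723
  gray-bodied vestigial-winged: (343 − 352.5)² / 352.5 = 0.2560
  ebony-bodied normal-winged: (387 − 352.5)² / 352.5 = 3.3766
  ebony-bodied vestigial-winged: (106 − 117.5)² / 117.5 = 1.1255
χ² = 0.1723 + 0.2560 + 3.3766 + 1.1255 = 4.9304 ≈ 4.930
Degrees of freedom = 4 − 1 = 3; critical value at α = 0.05 is 7.815.
Since 4.930 < 7.815, we fail to reject the null hypothesis — the data are consistent with the 9:3:3:1 ratio.

4.930; consistent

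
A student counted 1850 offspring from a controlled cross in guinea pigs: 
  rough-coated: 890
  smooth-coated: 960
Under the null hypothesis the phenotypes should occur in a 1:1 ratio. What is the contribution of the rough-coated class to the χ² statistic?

1.324

Under the 1:1 hypothesis (Σ ratio = 2, N = 1850):
  rough-coated: 1850 × 1/2 = 925
  smooth-coated: 1850 × 1/2 = 925
Contribution of rough-coated: (890 − 925)² / 925 = 1.3243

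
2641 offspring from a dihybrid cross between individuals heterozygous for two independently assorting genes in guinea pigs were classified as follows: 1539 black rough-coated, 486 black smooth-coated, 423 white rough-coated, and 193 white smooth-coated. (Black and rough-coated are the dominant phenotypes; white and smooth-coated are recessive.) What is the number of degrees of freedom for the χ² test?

3

A dihybrid F₂ with independent assortment and complete dominance at both loci gives a 9:3:3:1 phenotypic ratio.
A goodness-of-fit test with 4 phenotype classes has df = 4 − 1 = 3.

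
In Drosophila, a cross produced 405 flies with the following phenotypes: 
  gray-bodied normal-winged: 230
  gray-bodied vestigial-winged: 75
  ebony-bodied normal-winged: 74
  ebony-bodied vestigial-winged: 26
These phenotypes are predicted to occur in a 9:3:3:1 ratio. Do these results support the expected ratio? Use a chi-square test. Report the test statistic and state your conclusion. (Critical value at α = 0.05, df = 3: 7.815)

Expected counts for N = 405 under a 9:3:3:1 ratio (total parts = 16):
  gray-bodied normal-winged: 405 × 9/16 = 227.8125
  gray-bodied vestigial-winged: 405 × 3/16 = 75.9375
  ebony-bodied normal-winged: 405 × 3/16 = 75.9375
  ebony-bodied vestigial-winged: 405 × 1/16 = 25.3125
χ² = Σ (O − E)² / E
  gray-bodied normal-winged: (230 − 227.8125)² / 227.8125 = 0.0210
  gray-bodied vestigial-winged: (75 − 75.9375)² / 75.9375 = 0.0116
  ebony-bodied normal-winged: (74 − 75.9375)² / 75.9375 = 0.0494
  ebony-bodied vestigial-winged: (26 − 25.3125)² / 25.3125 = 0.0187
χ² = 0.0210 + 0.0116 + 0.0494 + 0.0187 = 0.1007 ≈ 0.101
Degrees of freedom = 4 − 1 = 3; critical value at α = 0.05 is 7.815.
Since 0.101 < 7.815, we fail to reject the null hypothesis — the data are consistent with the 9:3:3:1 ratio.

0.101; consistent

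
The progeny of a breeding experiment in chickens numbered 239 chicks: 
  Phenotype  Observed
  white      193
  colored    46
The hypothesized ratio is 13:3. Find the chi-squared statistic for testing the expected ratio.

0.039

Total ratio parts = 16. Expected numbers out of 239:
  white: 239 × 13/16 = 194.1875
  colored: 239 × 3/16 = 44.8125
χ² = Σ (O − E)² / E
  white: (193 − 194.1875)² / 194.1875 = 0.0073
  colored: (46 − 44.8125)² / 44.8125 = 0.0315
χ² = 0.0073 + 0.0315 = 0.0388 ≈ 0.039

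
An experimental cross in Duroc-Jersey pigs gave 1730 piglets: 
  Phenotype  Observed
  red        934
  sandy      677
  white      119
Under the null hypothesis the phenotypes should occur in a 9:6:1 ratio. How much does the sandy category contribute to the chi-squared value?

The 9:6:1 ratio has 16 parts, so with N = 1730 the expected counts are:
  red: 1730 × 9/16 = 973.125
  sandy: 1730 × 6/16 = 648.75
  white: 1730 × 1/16 = 108.125
Contribution of sandy: (677 − 648.75)² / 648.75 = 1.2302

1.230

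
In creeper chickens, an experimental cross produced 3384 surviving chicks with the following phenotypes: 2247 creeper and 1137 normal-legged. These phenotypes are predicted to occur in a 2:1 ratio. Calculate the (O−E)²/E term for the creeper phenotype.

The 2:1 ratio has 3 parts, so with N = 3384 the expected counts are:
  creeper: 3384 × 2/3 = 2256
  normal-legged: 3384 × 1/3 = 1128
Contribution of creeper: (2247 − 2256)² / 2256 = 0.0359

0.036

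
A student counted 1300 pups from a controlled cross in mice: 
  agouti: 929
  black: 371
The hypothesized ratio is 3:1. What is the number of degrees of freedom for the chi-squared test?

1

A goodness-of-fit test with 2 phenotype classes has df = 2 − 1 = 1.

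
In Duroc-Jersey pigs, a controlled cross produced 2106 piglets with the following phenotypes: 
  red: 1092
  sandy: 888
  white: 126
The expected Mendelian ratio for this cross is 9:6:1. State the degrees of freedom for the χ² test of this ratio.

2

A goodness-of-fit test with 3 phenotype classes has df = 3 − 1 = 2.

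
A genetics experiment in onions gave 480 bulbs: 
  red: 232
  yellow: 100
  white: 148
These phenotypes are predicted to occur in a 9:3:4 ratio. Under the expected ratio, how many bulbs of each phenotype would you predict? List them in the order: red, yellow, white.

Under the 9:3:4 hypothesis (Σ ratio = 16, N = 480):
  red: 480 × 9/16 = 270
  yellow: 480 × 3/16 = 90
  white: 480 × 4/16 = 120

270, 90, 120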